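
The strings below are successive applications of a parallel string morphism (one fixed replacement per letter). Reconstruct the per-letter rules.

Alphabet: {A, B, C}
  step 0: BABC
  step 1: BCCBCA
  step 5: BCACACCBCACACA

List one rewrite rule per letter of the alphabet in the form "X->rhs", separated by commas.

A->C, B->BC, C->A

  step 0 ⇒ step 1: BABC ⇒ BC·C·BC·A
    A ↦ C
    B ↦ BC
    C ↦ A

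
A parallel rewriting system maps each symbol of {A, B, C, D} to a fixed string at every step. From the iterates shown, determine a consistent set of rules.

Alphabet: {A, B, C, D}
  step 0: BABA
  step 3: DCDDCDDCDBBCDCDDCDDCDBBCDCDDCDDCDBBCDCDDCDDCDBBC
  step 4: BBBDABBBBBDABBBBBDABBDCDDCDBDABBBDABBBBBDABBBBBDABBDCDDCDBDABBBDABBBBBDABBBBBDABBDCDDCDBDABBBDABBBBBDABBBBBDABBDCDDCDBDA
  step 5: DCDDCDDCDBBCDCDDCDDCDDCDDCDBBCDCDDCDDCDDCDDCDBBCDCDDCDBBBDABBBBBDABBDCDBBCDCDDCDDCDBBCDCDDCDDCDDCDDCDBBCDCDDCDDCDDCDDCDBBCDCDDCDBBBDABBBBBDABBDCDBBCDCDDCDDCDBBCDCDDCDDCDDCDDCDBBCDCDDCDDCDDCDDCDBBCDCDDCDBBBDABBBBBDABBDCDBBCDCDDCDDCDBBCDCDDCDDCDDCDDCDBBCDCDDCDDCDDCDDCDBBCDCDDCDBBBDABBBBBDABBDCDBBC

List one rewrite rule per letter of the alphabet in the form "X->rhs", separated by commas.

A->C, B->DCD, C->BDA, D->BB

  step 4 ⇒ step 5: BBBDABBBBBDABBBBBDABBDCDDCDBDABBBDABBBBBDABBBBBDABBDCDDCDBDABBBDABBBBBDABBBBBDABBDCDDCDBDABBBDABBBBBDABBBBBDABBDCDDCDBDA ⇒ DCD·DCD·DCD·BB·C·DCD·DCD·DCD·DCD·DCD·BB·C·DCD·DCD·DCD·DCD·DCD·BB·C·DCD·DCD·BB·BDA·BB·BB·BDA·BB·DCD·BB·C·DCD·DCD·DCD·BB·C·DCD·DCD·DCD·DCD·DCD·BB·C·DCD·DCD·DCD·DCD·DCD·BB·C·DCD·DCD·BB·BDA·BB·BB·BDA·BB·DCD·BB·C·DCD·DCD·DCD·BB·C·DCD·DCD·DCD·DCD·DCD·BB·C·DCD·DCD·DCD·DCD·DCD·BB·C·DCD·DCD·BB·BDA·BB·BB·BDA·BB·DCD·BB·C·DCD·DCD·DCD·BB·C·DCD·DCD·DCD·DCD·DCD·BB·C·DCD·DCD·DCD·DCD·DCD·BB·C·DCD·DCD·BB·BDA·BB·BB·BDA·BB·DCD·BB·C
    A ↦ C
    B ↦ DCD
    C ↦ BDA
    D ↦ BB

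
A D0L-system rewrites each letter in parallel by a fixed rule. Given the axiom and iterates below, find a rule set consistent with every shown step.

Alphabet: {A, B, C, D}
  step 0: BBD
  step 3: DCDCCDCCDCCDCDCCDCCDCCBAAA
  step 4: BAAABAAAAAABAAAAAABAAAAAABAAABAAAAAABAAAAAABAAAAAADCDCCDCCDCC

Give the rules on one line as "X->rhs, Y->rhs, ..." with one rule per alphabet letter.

A->DCC, B->DC, C->AAA, D->B

  step 3 ⇒ step 4: DCDCCDCCDCCDCDCCDCCDCCBAAA ⇒ B·AAA·B·AAA·AAA·B·AAA·AAA·B·AAA·AAA·B·AAA·B·AAA·AAA·B·AAA·AAA·B·AAA·AAA·DC·DCC·DCC·DCC
    A ↦ DCC
    B ↦ DC
    C ↦ AAA
    D ↦ B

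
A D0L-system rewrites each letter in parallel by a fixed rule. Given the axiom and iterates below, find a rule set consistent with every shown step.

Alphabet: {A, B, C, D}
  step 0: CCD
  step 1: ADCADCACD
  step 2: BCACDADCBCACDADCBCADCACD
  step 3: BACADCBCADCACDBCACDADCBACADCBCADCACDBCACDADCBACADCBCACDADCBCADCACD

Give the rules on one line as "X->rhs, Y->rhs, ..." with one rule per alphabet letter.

A->BC, B->BAC, C->ADC, D->ACD

  step 2 ⇒ step 3: BCACDADCBCACDADCBCADCACD ⇒ BAC·ADC·BC·ADC·ACD·BC·ACD·ADC·BAC·ADC·BC·ADC·ACD·BC·ACD·ADC·BAC·ADC·BC·ACD·ADC·BC·ADC·ACD
    A ↦ BC
    B ↦ BAC
    C ↦ ADC
    D ↦ ACD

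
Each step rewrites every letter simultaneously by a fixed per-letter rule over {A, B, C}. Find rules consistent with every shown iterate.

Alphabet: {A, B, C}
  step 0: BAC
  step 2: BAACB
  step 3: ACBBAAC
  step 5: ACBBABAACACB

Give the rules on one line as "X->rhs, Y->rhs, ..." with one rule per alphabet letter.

A->B, B->AC, C->A

  step 2 ⇒ step 3: BAACB ⇒ AC·B·B·A·AC
    A ↦ B
    B ↦ AC
    C ↦ A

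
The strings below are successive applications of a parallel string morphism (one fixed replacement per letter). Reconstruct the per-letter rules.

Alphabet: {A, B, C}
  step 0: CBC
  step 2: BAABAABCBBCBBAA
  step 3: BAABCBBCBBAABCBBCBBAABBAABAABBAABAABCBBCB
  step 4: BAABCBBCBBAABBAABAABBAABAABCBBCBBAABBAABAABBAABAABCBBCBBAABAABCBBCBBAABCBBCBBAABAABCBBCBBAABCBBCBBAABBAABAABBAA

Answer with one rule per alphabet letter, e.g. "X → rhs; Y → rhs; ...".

  step 3 ⇒ step 4: BAABCBBCBBAABCBBCBBAABBAABAABBAABAABCBBCB ⇒ BAA·BCB·BCB·BAA·B·BAA·BAA·B·BAA·BAA·BCB·BCB·BAA·B·BAA·BAA·B·BAA·BAA·BCB·BCB·BAA·BAA·BCB·BCB·BAA·BCB·BCB·BAA·BAA·BCB·BCB·BAA·BCB·BCB·BAA·B·BAA·BAA·B·BAA
    A ↦ BCB
    B ↦ BAA
    C ↦ B

A->BCB, B->BAA, C->B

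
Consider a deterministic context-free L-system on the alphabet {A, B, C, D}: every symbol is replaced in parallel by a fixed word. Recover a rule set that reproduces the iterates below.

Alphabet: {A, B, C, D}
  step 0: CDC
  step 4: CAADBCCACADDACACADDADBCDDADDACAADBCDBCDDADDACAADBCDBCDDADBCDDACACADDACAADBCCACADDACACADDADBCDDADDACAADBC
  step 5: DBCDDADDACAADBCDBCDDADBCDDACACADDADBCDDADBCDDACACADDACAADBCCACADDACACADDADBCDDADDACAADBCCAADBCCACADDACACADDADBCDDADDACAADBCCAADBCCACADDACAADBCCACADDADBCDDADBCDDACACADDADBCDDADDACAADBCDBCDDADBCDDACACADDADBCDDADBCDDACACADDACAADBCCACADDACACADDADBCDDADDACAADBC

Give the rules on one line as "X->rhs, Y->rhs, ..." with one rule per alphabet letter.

  step 4 ⇒ step 5: CAADBCCACADDACACADDADBCDDADDACAADBCDBCDDADDACAADBCDBCDDADBCDDACACADDACAADBCCACADDACACADDADBCDDADDACAADBC ⇒ DBC·DDA·DDA·CA·A·DBC·DBC·DDA·DBC·DDA·CA·CA·DDA·DBC·DDA·DBC·DDA·CA·CA·DDA·CA·A·DBC·CA·CA·DDA·CA·CA·DDA·DBC·DDA·DDA·CA·A·DBC·CA·A·DBC·CA·CA·DDA·CA·CA·DDA·DBC·DDA·DDA·CA·A·DBC·CA·A·DBC·CA·CA·DDA·CA·A·DBC·CA·CA·DDA·DBC·DDA·DBC·DDA·CA·CA·DDA·DBC·DDA·DDA·CA·A·DBC·DBC·DDA·DBC·DDA·CA·CA·DDA·DBC·DDA·DBC·DDA·CA·CA·DDA·CA·A·DBC·CA·CA·DDA·CA·CA·DDA·DBC·DDA·DDA·CA·A·DBC
    A ↦ DDA
    B ↦ A
    C ↦ DBC
    D ↦ CA

A->DDA, B->A, C->DBC, D->CA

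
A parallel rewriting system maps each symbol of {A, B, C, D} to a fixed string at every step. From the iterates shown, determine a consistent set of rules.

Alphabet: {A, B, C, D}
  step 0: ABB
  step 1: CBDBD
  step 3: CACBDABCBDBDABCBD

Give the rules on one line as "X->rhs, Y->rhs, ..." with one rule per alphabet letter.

A->C, B->BD, C->CA, D->AB

  step 0 ⇒ step 1: ABB ⇒ C·BD·BD
    A ↦ C
    B ↦ BD
    C ↦ CA  (constrained at step 1)
    D ↦ AB  (constrained at step 1)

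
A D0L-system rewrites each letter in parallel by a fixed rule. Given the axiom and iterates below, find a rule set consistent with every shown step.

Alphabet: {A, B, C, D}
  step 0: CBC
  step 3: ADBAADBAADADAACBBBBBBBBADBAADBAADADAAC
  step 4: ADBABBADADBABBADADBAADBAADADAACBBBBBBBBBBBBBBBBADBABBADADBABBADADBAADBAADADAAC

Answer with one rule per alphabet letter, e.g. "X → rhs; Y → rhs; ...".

  step 3 ⇒ step 4: ADBAADBAADADAACBBBBBBBBADBAADBAADADAAC ⇒ AD·BA·BB·AD·AD·BA·BB·AD·AD·BA·AD·BA·AD·AD·AAC·BB·BB·BB·BB·BB·BB·BB·BB·AD·BA·BB·AD·AD·BA·BB·AD·AD·BA·AD·BA·AD·AD·AAC
    A ↦ AD
    B ↦ BB
    C ↦ AAC
    D ↦ BA

A->AD, B->BB, C->AAC, D->BA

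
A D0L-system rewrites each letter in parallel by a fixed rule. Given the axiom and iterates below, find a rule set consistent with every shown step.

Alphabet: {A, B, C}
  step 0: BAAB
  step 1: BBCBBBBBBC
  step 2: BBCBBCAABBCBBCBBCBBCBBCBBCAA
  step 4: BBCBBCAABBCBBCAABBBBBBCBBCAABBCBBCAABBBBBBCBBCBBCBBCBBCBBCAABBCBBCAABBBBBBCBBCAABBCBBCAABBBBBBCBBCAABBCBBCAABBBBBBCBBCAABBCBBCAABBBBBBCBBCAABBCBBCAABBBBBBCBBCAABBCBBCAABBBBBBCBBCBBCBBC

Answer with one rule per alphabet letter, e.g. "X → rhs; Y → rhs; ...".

  step 1 ⇒ step 2: BBCBBBBBBC ⇒ BBC·BBC·AA·BBC·BBC·BBC·BBC·BBC·BBC·AA
    B ↦ BBC
    C ↦ AA
  step 0 ⇒ step 1: BAAB ⇒ BBC·BB·BB·BBC
    A ↦ BB

A->BB, B->BBC, C->AA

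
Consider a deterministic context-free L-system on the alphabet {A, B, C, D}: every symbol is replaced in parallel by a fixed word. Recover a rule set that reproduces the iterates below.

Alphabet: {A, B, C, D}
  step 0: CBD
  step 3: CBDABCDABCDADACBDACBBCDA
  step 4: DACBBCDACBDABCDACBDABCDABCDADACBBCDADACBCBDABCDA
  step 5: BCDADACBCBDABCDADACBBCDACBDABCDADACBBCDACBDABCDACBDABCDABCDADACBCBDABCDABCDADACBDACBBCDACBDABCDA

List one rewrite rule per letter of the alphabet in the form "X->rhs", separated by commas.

A->DA, B->CB, C->DA, D->BC

  step 4 ⇒ step 5: DACBBCDACBDABCDACBDABCDABCDADACBBCDADACBCBDABCDA ⇒ BC·DA·DA·CB·CB·DA·BC·DA·DA·CB·BC·DA·CB·DA·BC·DA·DA·CB·BC·DA·CB·DA·BC·DA·CB·DA·BC·DA·BC·DA·DA·CB·CB·DA·BC·DA·BC·DA·DA·CB·DA·CB·BC·DA·CB·DA·BC·DA
    A ↦ DA
    B ↦ CB
    C ↦ DA
    D ↦ BC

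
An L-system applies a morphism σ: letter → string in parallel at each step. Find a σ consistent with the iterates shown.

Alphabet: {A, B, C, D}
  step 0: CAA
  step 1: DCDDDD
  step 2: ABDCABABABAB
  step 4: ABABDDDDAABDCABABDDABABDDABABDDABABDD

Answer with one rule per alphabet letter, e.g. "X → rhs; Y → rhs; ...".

A->DD, B->A, C->DC, D->AB

  step 1 ⇒ step 2: DCDDDD ⇒ AB·DC·AB·AB·AB·AB
    C ↦ DC
    D ↦ AB
  step 0 ⇒ step 1: CAA ⇒ DC·DD·DD
    A ↦ DD
    B ↦ A  (constrained at step 2)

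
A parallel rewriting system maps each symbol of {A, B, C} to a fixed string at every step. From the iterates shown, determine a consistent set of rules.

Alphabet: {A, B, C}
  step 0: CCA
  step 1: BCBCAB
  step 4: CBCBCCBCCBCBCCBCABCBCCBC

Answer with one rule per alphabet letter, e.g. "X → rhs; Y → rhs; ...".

  step 0 ⇒ step 1: CCA ⇒ BC·BC·AB
    A ↦ AB
    C ↦ BC
    B ↦ C  (constrained at step 1)

A->AB, B->C, C->BC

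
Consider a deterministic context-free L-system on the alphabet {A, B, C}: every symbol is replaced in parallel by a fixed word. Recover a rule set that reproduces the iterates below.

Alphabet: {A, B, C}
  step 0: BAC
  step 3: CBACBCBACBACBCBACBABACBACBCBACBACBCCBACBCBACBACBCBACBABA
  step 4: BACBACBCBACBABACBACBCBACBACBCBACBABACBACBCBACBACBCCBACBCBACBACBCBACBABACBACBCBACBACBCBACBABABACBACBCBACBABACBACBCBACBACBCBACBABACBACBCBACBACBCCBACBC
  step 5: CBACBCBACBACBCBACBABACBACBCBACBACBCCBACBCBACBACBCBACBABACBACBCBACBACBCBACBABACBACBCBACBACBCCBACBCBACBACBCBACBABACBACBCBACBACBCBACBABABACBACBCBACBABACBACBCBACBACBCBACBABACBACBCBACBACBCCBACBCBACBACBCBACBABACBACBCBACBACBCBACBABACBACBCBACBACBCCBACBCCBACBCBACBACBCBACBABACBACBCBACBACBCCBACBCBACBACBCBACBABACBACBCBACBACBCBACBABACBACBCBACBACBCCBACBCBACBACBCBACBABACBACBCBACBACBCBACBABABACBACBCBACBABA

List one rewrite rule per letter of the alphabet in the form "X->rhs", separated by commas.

  step 4 ⇒ step 5: BACBACBCBACBABACBACBCBACBACBCBACBABACBACBCBACBACBCCBACBCBACBACBCBACBABACBACBCBACBACBCBACBABABACBACBCBACBABACBACBCBACBACBCBACBABACBACBCBACBACBCCBACBC ⇒ CBA·CBC·BA·CBA·CBC·BA·CBA·BA·CBA·CBC·BA·CBA·CBC·CBA·CBC·BA·CBA·CBC·BA·CBA·BA·CBA·CBC·BA·CBA·CBC·BA·CBA·BA·CBA·CBC·BA·CBA·CBC·CBA·CBC·BA·CBA·CBC·BA·CBA·BA·CBA·CBC·BA·CBA·CBC·BA·CBA·BA·BA·CBA·CBC·BA·CBA·BA·CBA·CBC·BA·CBA·CBC·BA·CBA·BA·CBA·CBC·BA·CBA·CBC·CBA·CBC·BA·CBA·CBC·BA·CBA·BA·CBA·CBC·BA·CBA·CBC·BA·CBA·BA·CBA·CBC·BA·CBA·CBC·CBA·CBC·CBA·CBC·BA·CBA·CBC·BA·CBA·BA·CBA·CBC·BA·CBA·CBC·CBA·CBC·BA·CBA·CBC·BA·CBA·BA·CBA·CBC·BA·CBA·CBC·BA·CBA·BA·CBA·CBC·BA·CBA·CBC·CBA·CBC·BA·CBA·CBC·BA·CBA·BA·CBA·CBC·BA·CBA·CBC·BA·CBA·BA·BA·CBA·CBC·BA·CBA·BA
    A ↦ CBC
    B ↦ CBA
    C ↦ BA

A->CBC, B->CBA, C->BA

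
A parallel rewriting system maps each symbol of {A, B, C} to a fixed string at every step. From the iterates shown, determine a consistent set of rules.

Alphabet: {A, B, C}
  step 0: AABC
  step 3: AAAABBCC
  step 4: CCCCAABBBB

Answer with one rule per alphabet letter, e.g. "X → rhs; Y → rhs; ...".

A->C, B->A, C->BB

  step 3 ⇒ step 4: AAAABBCC ⇒ C·C·C·C·A·A·BB·BB
    A ↦ C
    B ↦ A
    C ↦ BB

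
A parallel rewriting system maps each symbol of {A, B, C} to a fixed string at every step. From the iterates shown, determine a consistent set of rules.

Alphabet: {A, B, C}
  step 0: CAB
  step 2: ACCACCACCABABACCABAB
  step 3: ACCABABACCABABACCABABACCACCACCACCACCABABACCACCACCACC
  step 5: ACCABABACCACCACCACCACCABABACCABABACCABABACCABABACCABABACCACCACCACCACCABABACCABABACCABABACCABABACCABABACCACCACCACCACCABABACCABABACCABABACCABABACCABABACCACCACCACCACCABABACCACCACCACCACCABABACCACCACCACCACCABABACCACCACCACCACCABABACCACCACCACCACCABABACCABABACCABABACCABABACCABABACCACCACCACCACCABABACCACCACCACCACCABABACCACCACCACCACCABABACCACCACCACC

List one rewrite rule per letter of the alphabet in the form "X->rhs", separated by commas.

  step 2 ⇒ step 3: ACCACCACCABABACCABAB ⇒ ACC·AB·AB·ACC·AB·AB·ACC·AB·AB·ACC·ACC·ACC·ACC·ACC·AB·AB·ACC·ACC·ACC·ACC
    A ↦ ACC
    B ↦ ACC
    C ↦ AB

A->ACC, B->ACC, C->AB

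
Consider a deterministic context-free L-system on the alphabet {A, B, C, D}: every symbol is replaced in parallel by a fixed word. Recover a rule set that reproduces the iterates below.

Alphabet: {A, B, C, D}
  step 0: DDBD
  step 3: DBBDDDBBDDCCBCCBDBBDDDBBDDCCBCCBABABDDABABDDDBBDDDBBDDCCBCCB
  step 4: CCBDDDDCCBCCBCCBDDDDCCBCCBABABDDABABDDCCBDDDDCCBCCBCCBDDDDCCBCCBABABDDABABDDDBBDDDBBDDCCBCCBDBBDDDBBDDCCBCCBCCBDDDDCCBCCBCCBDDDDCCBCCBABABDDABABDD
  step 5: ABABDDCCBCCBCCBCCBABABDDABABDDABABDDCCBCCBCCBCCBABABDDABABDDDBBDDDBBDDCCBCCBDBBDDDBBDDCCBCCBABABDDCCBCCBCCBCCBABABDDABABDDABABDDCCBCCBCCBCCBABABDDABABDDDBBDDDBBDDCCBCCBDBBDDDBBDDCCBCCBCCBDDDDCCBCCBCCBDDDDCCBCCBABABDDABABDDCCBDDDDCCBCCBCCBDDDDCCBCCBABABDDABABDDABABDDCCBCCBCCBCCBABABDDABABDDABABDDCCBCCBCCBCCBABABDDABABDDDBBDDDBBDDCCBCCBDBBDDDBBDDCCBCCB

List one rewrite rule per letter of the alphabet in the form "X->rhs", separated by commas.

A->DBB, B->DD, C->AB, D->CCB

  step 4 ⇒ step 5: CCBDDDDCCBCCBCCBDDDDCCBCCBABABDDABABDDCCBDDDDCCBCCBCCBDDDDCCBCCBABABDDABABDDDBBDDDBBDDCCBCCBDBBDDDBBDDCCBCCBCCBDDDDCCBCCBCCBDDDDCCBCCBABABDDABABDD ⇒ AB·AB·DD·CCB·CCB·CCB·CCB·AB·AB·DD·AB·AB·DD·AB·AB·DD·CCB·CCB·CCB·CCB·AB·AB·DD·AB·AB·DD·DBB·DD·DBB·DD·CCB·CCB·DBB·DD·DBB·DD·CCB·CCB·AB·AB·DD·CCB·CCB·CCB·CCB·AB·AB·DD·AB·AB·DD·AB·AB·DD·CCB·CCB·CCB·CCB·AB·AB·DD·AB·AB·DD·DBB·DD·DBB·DD·CCB·CCB·DBB·DD·DBB·DD·CCB·CCB·CCB·DD·DD·CCB·CCB·CCB·DD·DD·CCB·CCB·AB·AB·DD·AB·AB·DD·CCB·DD·DD·CCB·CCB·CCB·DD·DD·CCB·CCB·AB·AB·DD·AB·AB·DD·AB·AB·DD·CCB·CCB·CCB·CCB·AB·AB·DD·AB·AB·DD·AB·AB·DD·CCB·CCB·CCB·CCB·AB·AB·DD·AB·AB·DD·DBB·DD·DBB·DD·CCB·CCB·DBB·DD·DBB·DD·CCB·CCB
    A ↦ DBB
    B ↦ DD
    C ↦ AB
    D ↦ CCB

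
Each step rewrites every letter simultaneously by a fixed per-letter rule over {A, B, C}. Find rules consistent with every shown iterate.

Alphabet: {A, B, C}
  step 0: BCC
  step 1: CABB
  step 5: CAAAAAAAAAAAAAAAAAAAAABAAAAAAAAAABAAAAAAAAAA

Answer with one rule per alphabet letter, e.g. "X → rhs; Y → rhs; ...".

  step 0 ⇒ step 1: BCC ⇒ CA·B·B
    B ↦ CA
    C ↦ B
    A ↦ AA  (constrained at step 1)

A->AA, B->CA, C->B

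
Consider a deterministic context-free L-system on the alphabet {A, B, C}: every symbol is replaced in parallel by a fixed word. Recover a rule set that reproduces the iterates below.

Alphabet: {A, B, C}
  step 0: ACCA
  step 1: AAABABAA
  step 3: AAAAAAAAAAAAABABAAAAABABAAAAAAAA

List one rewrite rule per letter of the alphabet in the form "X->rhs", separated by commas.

  step 0 ⇒ step 1: ACCA ⇒ AA·AB·AB·AA
    A ↦ AA
    C ↦ AB
    B ↦ CC  (constrained at step 1)

A->AA, B->CC, C->AB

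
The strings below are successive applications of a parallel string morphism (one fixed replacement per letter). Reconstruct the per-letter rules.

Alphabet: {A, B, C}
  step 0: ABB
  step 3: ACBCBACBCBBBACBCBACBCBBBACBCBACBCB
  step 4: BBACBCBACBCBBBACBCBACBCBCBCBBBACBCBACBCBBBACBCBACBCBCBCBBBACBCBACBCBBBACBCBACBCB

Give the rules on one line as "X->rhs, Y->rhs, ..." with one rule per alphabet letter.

A->BB, B->CB, C->ACB

  step 3 ⇒ step 4: ACBCBACBCBBBACBCBACBCBBBACBCBACBCB ⇒ BB·ACB·CB·ACB·CB·BB·ACB·CB·ACB·CB·CB·CB·BB·ACB·CB·ACB·CB·BB·ACB·CB·ACB·CB·CB·CB·BB·ACB·CB·ACB·CB·BB·ACB·CB·ACB·CB
    A ↦ BB
    B ↦ CB
    C ↦ ACB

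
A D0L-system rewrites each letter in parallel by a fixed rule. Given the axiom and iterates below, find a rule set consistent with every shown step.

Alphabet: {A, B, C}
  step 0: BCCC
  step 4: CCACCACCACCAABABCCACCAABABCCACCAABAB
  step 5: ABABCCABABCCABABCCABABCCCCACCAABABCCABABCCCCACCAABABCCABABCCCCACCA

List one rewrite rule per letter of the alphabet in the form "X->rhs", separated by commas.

A->CC, B->A, C->AB

  step 4 ⇒ step 5: CCACCACCACCAABABCCACCAABABCCACCAABAB ⇒ AB·AB·CC·AB·AB·CC·AB·AB·CC·AB·AB·CC·CC·A·CC·A·AB·AB·CC·AB·AB·CC·CC·A·CC·A·AB·AB·CC·AB·AB·CC·CC·A·CC·A
    A ↦ CC
    B ↦ A
    C ↦ AB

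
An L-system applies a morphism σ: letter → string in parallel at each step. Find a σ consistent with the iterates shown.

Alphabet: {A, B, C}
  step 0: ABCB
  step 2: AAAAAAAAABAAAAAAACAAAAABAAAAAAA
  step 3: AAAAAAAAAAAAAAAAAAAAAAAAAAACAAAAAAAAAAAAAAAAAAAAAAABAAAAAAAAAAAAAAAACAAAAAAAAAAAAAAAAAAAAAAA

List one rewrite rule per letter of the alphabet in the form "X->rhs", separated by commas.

A->AAA, B->CAA, C->BA

  step 2 ⇒ step 3: AAAAAAAAABAAAAAAACAAAAABAAAAAAA ⇒ AAA·AAA·AAA·AAA·AAA·AAA·AAA·AAA·AAA·CAA·AAA·AAA·AAA·AAA·AAA·AAA·AAA·BA·AAA·AAA·AAA·AAA·AAA·CAA·AAA·AAA·AAA·AAA·AAA·AAA·AAA
    A ↦ AAA
    B ↦ CAA
    C ↦ BA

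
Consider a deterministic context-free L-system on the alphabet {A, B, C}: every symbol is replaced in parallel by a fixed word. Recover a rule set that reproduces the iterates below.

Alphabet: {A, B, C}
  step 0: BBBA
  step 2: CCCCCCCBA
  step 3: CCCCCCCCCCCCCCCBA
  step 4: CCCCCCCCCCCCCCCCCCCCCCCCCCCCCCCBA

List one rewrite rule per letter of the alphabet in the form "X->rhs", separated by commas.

A->BA, B->C, C->CC

  step 3 ⇒ step 4: CCCCCCCCCCCCCCCBA ⇒ CC·CC·CC·CC·CC·CC·CC·CC·CC·CC·CC·CC·CC·CC·CC·C·BA
    A ↦ BA
    B ↦ C
    C ↦ CC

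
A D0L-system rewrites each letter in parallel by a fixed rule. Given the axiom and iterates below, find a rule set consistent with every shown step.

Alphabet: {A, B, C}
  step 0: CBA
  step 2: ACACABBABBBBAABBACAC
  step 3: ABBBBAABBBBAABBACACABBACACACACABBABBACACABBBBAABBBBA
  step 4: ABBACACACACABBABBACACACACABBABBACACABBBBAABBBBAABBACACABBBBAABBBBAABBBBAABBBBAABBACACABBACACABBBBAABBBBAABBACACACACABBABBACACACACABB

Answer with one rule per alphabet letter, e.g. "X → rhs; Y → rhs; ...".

  step 3 ⇒ step 4: ABBBBAABBBBAABBACACABBACACACACABBABBACACABBBBAABBBBA ⇒ ABB·AC·AC·AC·AC·ABB·ABB·AC·AC·AC·AC·ABB·ABB·AC·AC·ABB·BBA·ABB·BBA·ABB·AC·AC·ABB·BBA·ABB·BBA·ABB·BBA·ABB·BBA·ABB·AC·AC·ABB·AC·AC·ABB·BBA·ABB·BBA·ABB·AC·AC·AC·AC·ABB·ABB·AC·AC·AC·AC·ABB
    A ↦ ABB
    B ↦ AC
    C ↦ BBA

A->ABB, B->AC, C->BBA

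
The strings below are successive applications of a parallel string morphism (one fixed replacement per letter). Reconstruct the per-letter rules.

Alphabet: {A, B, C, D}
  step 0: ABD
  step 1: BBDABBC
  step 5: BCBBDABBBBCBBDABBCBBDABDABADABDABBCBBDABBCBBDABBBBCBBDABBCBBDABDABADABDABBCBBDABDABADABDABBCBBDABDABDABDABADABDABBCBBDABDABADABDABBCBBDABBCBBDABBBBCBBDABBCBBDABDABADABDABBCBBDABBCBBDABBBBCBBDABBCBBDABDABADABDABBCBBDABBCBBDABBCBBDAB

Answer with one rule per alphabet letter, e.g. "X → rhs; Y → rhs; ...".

  step 0 ⇒ step 1: ABD ⇒ BB·DAB·BC
    A ↦ BB
    B ↦ DAB
    D ↦ BC
    C ↦ A  (constrained at step 1)

A->BB, B->DAB, C->A, D->BC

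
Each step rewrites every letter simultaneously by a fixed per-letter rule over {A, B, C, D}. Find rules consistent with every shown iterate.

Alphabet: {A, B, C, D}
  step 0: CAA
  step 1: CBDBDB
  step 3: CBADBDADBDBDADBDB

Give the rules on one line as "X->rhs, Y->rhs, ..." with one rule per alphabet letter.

  step 0 ⇒ step 1: CAA ⇒ CB·DB·DB
    A ↦ DB
    C ↦ CB
    B ↦ A  (constrained at step 1)
    D ↦ DA  (constrained at step 1)

A->DB, B->A, C->CB, D->DA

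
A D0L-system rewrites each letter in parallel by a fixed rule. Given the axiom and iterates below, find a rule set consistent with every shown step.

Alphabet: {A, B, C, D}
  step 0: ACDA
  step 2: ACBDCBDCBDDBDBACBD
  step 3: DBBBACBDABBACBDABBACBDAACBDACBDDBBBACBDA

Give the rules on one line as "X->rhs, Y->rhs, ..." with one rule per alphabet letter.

  step 2 ⇒ step 3: ACBDCBDCBDDBDBACBD ⇒ DB·BBA·CBD·A·BBA·CBD·A·BBA·CBD·A·A·CBD·A·CBD·DB·BBA·CBD·A
    A ↦ DB
    B ↦ CBD
    C ↦ BBA
    D ↦ A

A->DB, B->CBD, C->BBA, D->A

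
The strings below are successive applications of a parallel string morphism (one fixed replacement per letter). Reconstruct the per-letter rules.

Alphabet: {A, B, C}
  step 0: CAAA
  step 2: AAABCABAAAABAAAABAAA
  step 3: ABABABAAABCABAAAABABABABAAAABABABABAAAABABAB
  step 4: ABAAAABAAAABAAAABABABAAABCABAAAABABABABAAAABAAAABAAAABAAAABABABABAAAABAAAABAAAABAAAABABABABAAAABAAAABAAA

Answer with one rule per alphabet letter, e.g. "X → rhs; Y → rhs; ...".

  step 3 ⇒ step 4: ABABABAAABCABAAAABABABABAAAABABABABAAAABABAB ⇒ AB·AAA·AB·AAA·AB·AAA·AB·AB·AB·AAA·BC·AB·AAA·AB·AB·AB·AB·AAA·AB·AAA·AB·AAA·AB·AAA·AB·AB·AB·AB·AAA·AB·AAA·AB·AAA·AB·AAA·AB·AB·AB·AB·AAA·AB·AAA·AB·AAA
    A ↦ AB
    B ↦ AAA
    C ↦ BC

A->AB, B->AAA, C->BC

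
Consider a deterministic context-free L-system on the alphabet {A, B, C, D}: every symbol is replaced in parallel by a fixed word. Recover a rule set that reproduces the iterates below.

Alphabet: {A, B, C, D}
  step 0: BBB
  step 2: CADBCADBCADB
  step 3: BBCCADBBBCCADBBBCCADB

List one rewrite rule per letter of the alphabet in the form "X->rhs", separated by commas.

  step 2 ⇒ step 3: CADBCADBCADB ⇒ BB·C·CA·DB·BB·C·CA·DB·BB·C·CA·DB
    A ↦ C
    B ↦ DB
    C ↦ BB
    D ↦ CA

A->C, B->DB, C->BB, D->CA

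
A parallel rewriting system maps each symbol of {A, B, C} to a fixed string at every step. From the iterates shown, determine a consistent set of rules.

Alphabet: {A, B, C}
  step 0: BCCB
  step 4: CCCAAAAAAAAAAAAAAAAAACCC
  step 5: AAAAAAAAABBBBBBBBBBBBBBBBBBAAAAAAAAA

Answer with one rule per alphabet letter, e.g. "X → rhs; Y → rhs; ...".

  step 4 ⇒ step 5: CCCAAAAAAAAAAAAAAAAAACCC ⇒ AAA·AAA·AAA·B·B·B·B·B·B·B·B·B·B·B·B·B·B·B·B·B·B·AAA·AAA·AAA
    A ↦ B
    C ↦ AAA
    B ↦ C  (constrained at step 0)

A->B, B->C, C->AAA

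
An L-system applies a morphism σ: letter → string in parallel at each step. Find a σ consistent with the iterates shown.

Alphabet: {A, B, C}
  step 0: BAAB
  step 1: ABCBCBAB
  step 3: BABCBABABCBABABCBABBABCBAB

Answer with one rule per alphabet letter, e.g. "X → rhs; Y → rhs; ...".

  step 0 ⇒ step 1: BAAB ⇒ AB·CB·CB·AB
    A ↦ CB
    B ↦ AB
    C ↦ B  (constrained at step 1)

A->CB, B->AB, C->B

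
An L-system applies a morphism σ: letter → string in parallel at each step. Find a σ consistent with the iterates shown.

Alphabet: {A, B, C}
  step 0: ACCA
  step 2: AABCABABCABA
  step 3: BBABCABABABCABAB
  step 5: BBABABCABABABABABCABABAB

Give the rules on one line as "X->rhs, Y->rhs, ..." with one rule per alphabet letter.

  step 2 ⇒ step 3: AABCABABCABA ⇒ B·B·A·BCA·B·A·B·A·BCA·B·A·B
    A ↦ B
    B ↦ A
    C ↦ BCA

A->B, B->A, C->BCA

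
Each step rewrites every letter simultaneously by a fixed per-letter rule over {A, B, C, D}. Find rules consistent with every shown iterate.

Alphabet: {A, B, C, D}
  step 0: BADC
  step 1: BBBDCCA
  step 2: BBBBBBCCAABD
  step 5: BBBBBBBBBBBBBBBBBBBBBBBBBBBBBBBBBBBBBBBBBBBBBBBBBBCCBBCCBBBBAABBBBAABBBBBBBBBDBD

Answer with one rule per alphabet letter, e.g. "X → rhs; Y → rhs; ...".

A->BD, B->BB, C->A, D->CC

  step 1 ⇒ step 2: BBBDCCA ⇒ BB·BB·BB·CC·A·A·BD
    A ↦ BD
    B ↦ BB
    C ↦ A
    D ↦ CC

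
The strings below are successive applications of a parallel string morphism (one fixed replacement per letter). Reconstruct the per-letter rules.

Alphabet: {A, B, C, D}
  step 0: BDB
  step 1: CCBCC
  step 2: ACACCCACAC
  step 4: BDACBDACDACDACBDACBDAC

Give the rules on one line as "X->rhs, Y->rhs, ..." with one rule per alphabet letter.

  step 1 ⇒ step 2: CCBCC ⇒ AC·AC·CC·AC·AC
    B ↦ CC
    C ↦ AC
    A ↦ D  (constrained at step 2)
  step 0 ⇒ step 1: BDB ⇒ CC·B·CC
    D ↦ B

A->D, B->CC, C->AC, D->B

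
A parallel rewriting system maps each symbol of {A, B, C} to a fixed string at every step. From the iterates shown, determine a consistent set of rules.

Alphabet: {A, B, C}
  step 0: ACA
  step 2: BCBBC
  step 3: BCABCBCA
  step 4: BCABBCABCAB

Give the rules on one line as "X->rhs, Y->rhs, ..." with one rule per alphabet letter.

  step 3 ⇒ step 4: BCABCBCA ⇒ BC·A·B·BC·A·BC·A·B
    A ↦ B
    B ↦ BC
    C ↦ A

A->B, B->BC, C->A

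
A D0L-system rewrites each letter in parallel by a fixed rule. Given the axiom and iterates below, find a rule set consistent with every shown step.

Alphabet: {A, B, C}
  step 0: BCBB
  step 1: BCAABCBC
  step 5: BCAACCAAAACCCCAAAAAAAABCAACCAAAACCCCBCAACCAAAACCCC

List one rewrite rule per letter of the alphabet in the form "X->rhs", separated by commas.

A->C, B->BC, C->AA

  step 0 ⇒ step 1: BCBB ⇒ BC·AA·BC·BC
    B ↦ BC
    C ↦ AA
    A ↦ C  (constrained at step 1)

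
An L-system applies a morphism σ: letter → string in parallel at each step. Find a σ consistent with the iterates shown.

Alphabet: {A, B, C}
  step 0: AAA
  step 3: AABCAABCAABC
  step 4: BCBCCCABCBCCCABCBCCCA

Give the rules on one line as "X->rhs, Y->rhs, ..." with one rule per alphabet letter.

A->BC, B->CC, C->A

  step 3 ⇒ step 4: AABCAABCAABC ⇒ BC·BC·CC·A·BC·BC·CC·A·BC·BC·CC·A
    A ↦ BC
    B ↦ CC
    C ↦ A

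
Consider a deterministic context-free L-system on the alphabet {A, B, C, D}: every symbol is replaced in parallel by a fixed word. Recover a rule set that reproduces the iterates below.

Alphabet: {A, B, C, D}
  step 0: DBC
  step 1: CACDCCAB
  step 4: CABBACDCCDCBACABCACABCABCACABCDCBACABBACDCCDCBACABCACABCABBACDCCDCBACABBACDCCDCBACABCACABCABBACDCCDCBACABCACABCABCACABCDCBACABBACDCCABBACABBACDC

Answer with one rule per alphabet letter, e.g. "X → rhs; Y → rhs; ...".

  step 0 ⇒ step 1: DBC ⇒ CA·CDC·CAB
    B ↦ CDC
    C ↦ CAB
    D ↦ CA
    A ↦ BA  (constrained at step 1)

A->BA, B->CDC, C->CAB, D->CA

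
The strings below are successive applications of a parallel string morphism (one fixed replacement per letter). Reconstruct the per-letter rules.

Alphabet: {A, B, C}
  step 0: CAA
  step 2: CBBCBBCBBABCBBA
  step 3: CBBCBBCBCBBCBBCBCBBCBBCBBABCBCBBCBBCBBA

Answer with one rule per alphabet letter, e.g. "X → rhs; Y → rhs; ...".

A->BA, B->BCB, C->CB

  step 2 ⇒ step 3: CBBCBBCBBABCBBA ⇒ CB·BCB·BCB·CB·BCB·BCB·CB·BCB·BCB·BA·BCB·CB·BCB·BCB·BA
    A ↦ BA
    B ↦ BCB
    C ↦ CB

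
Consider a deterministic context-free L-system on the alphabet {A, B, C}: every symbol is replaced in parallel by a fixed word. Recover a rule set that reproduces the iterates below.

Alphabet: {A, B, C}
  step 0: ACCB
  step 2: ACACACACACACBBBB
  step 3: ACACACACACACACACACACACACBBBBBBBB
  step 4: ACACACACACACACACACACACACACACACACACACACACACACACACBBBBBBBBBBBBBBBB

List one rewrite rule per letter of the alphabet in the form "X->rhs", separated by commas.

A->AC, B->BB, C->AC

  step 3 ⇒ step 4: ACACACACACACACACACACACACBBBBBBBB ⇒ AC·AC·AC·AC·AC·AC·AC·AC·AC·AC·AC·AC·AC·AC·AC·AC·AC·AC·AC·AC·AC·AC·AC·AC·BB·BB·BB·BB·BB·BB·BB·BB
    A ↦ AC
    B ↦ BB
    C ↦ AC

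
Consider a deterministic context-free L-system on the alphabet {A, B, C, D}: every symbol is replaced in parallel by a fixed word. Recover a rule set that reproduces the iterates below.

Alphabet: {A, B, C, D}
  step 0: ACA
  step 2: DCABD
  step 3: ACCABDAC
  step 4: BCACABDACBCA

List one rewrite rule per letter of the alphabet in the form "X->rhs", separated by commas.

A->B, B->D, C->CA, D->AC

  step 3 ⇒ step 4: ACCABDAC ⇒ B·CA·CA·B·D·AC·B·CA
    A ↦ B
    B ↦ D
    C ↦ CA
    D ↦ AC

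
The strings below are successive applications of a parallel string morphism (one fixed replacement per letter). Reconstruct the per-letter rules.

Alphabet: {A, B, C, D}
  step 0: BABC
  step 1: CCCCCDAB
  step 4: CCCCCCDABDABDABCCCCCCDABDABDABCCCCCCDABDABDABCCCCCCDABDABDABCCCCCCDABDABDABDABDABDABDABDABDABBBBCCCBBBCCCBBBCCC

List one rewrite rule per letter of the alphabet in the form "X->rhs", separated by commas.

  step 0 ⇒ step 1: BABC ⇒ CC·C·CC·DAB
    A ↦ C
    B ↦ CC
    C ↦ DAB
    D ↦ BBB  (constrained at step 1)

A->C, B->CC, C->DAB, D->BBB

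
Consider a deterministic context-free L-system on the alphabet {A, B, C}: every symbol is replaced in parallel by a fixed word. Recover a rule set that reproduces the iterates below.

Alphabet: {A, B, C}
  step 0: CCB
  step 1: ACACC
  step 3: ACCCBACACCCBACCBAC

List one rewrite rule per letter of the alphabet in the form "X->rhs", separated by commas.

A->CB, B->C, C->AC

  step 0 ⇒ step 1: CCB ⇒ AC·AC·C
    B ↦ C
    C ↦ AC
    A ↦ CB  (constrained at step 1)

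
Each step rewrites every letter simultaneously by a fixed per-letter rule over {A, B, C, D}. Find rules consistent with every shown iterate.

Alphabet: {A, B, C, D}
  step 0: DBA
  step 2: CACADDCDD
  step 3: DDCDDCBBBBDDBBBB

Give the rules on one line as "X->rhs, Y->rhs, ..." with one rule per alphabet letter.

A->C, B->CA, C->DD, D->BB

  step 2 ⇒ step 3: CACADDCDD ⇒ DD·C·DD·C·BB·BB·DD·BB·BB
    A ↦ C
    C ↦ DD
    D ↦ BB
    B ↦ CA  (constrained at step 0)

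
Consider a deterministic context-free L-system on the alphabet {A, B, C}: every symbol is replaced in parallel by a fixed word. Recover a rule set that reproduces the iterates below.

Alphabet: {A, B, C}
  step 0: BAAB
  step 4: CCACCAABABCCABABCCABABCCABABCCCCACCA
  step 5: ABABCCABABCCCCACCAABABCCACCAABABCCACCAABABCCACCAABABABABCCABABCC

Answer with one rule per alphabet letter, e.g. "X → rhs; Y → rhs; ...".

A->CC, B->A, C->AB

  step 4 ⇒ step 5: CCACCAABABCCABABCCABABCCABABCCCCACCA ⇒ AB·AB·CC·AB·AB·CC·CC·A·CC·A·AB·AB·CC·A·CC·A·AB·AB·CC·A·CC·A·AB·AB·CC·A·CC·A·AB·AB·AB·AB·CC·AB·AB·CC
    A ↦ CC
    B ↦ A
    C ↦ AB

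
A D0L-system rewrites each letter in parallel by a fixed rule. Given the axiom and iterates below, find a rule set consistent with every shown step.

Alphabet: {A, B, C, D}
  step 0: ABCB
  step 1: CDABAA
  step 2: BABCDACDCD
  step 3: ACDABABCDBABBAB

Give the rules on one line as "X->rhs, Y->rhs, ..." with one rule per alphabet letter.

A->CD, B->A, C->BA, D->B

  step 2 ⇒ step 3: BABCDACDCD ⇒ A·CD·A·BA·B·CD·BA·B·BA·B
    A ↦ CD
    B ↦ A
    C ↦ BA
    D ↦ B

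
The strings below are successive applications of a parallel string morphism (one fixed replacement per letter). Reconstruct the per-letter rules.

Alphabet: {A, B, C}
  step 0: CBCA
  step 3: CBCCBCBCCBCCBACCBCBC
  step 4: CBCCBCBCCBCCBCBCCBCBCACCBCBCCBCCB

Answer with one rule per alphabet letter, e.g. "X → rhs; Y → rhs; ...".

A->AC, B->C, C->CB

  step 3 ⇒ step 4: CBCCBCBCCBCCBACCBCBC ⇒ CB·C·CB·CB·C·CB·C·CB·CB·C·CB·CB·C·AC·CB·CB·C·CB·C·CB
    A ↦ AC
    B ↦ C
    C ↦ CB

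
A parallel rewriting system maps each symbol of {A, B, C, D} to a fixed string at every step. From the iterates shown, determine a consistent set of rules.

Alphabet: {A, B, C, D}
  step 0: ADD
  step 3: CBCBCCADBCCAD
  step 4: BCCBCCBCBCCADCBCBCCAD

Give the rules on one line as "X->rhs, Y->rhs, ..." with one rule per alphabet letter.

  step 3 ⇒ step 4: CBCBCCADBCCAD ⇒ BC·C·BC·C·BC·BC·C·AD·C·BC·BC·C·AD
    A ↦ C
    B ↦ C
    C ↦ BC
    D ↦ AD

A->C, B->C, C->BC, D->AD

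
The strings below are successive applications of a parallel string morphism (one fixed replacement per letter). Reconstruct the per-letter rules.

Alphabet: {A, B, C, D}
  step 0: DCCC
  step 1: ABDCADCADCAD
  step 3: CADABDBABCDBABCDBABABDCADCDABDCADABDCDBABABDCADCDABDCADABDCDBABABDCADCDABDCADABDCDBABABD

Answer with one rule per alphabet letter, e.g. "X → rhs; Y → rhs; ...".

A->CD, B->BAB, C->CAD, D->ABD

  step 0 ⇒ step 1: DCCC ⇒ ABD·CAD·CAD·CAD
    C ↦ CAD
    D ↦ ABD
    A ↦ CD  (constrained at step 1)
    B ↦ BAB  (constrained at step 1)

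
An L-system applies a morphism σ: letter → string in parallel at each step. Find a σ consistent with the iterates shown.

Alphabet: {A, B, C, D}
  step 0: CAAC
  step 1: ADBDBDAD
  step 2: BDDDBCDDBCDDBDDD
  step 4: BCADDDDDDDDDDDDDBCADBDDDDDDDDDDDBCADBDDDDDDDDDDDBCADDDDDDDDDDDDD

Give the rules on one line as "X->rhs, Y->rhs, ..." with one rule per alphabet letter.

A->BD, B->BC, C->AD, D->DD

  step 1 ⇒ step 2: ADBDBDAD ⇒ BD·DD·BC·DD·BC·DD·BD·DD
    A ↦ BD
    B ↦ BC
    D ↦ DD
  step 0 ⇒ step 1: CAAC ⇒ AD·BD·BD·AD
    C ↦ AD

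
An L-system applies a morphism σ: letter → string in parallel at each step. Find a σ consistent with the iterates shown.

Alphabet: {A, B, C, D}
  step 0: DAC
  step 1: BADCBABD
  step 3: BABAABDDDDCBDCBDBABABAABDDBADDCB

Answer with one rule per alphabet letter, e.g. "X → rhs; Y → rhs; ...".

A->DCB, B->D, C->ABD, D->BA

  step 0 ⇒ step 1: DAC ⇒ BA·DCB·ABD
    A ↦ DCB
    C ↦ ABD
    D ↦ BA
    B ↦ D  (constrained at step 1)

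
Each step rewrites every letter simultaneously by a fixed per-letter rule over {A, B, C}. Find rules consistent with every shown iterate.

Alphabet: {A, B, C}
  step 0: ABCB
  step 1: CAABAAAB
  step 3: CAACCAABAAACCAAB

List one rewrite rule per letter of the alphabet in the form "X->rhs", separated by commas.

  step 0 ⇒ step 1: ABCB ⇒ C·AAB·A·AAB
    A ↦ C
    B ↦ AAB
    C ↦ A

A->C, B->AAB, C->A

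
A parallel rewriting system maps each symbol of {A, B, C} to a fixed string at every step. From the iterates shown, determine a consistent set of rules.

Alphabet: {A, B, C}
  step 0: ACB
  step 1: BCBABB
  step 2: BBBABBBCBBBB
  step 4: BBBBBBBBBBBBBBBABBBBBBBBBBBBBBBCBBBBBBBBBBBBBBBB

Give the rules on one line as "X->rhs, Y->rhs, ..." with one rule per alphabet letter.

  step 1 ⇒ step 2: BCBABB ⇒ BB·BA·BB·BC·BB·BB
    A ↦ BC
    B ↦ BB
    C ↦ BA

A->BC, B->BB, C->BA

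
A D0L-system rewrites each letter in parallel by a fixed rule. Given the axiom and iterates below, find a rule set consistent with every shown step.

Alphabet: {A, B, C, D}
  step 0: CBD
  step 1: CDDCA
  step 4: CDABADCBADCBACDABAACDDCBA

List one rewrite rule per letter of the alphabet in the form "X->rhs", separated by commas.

A->BA, B->DC, C->CD, D->A

  step 0 ⇒ step 1: CBD ⇒ CD·DC·A
    B ↦ DC
    C ↦ CD
    D ↦ A
    A ↦ BA  (constrained at step 1)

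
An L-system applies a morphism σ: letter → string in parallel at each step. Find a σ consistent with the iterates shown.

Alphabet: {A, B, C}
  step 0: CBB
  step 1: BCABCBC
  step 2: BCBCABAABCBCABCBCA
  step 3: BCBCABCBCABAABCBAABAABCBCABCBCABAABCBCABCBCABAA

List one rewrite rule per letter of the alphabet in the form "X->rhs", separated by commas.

  step 2 ⇒ step 3: BCBCABAABCBCABCBCA ⇒ BC·BCA·BC·BCA·BAA·BC·BAA·BAA·BC·BCA·BC·BCA·BAA·BC·BCA·BC·BCA·BAA
    A ↦ BAA
    B ↦ BC
    C ↦ BCA

A->BAA, B->BC, C->BCA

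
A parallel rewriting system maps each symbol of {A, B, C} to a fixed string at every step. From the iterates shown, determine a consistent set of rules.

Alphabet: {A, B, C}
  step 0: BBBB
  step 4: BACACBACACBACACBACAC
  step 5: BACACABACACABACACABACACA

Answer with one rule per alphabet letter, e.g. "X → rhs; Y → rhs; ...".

A->C, B->BA, C->A

  step 4 ⇒ step 5: BACACBACACBACACBACAC ⇒ BA·C·A·C·A·BA·C·A·C·A·BA·C·A·C·A·BA·C·A·C·A
    A ↦ C
    B ↦ BA
    C ↦ A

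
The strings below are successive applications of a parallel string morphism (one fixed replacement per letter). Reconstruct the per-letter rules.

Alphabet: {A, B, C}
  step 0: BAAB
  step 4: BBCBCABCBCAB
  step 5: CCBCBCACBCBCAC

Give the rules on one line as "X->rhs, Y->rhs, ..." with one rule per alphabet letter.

A->CA, B->C, C->B

  step 4 ⇒ step 5: BBCBCABCBCAB ⇒ C·C·B·C·B·CA·C·B·C·B·CA·C
    A ↦ CA
    B ↦ C
    C ↦ B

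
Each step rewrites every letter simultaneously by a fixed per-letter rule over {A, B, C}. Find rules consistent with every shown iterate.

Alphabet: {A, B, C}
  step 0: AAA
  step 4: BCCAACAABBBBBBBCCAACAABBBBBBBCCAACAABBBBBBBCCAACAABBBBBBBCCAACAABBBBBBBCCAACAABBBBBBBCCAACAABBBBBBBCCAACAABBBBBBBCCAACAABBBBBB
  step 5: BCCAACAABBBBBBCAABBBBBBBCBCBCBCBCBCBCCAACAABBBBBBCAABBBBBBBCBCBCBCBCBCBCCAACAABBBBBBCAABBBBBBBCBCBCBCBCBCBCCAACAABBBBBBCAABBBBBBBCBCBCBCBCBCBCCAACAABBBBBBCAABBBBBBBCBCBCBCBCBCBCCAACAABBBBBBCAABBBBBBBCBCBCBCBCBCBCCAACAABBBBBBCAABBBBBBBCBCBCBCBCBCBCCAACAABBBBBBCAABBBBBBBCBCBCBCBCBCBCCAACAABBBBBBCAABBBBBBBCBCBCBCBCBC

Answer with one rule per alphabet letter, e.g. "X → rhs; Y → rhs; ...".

  step 4 ⇒ step 5: BCCAACAABBBBBBBCCAACAABBBBBBBCCAACAABBBBBBBCCAACAABBBBBBBCCAACAABBBBBBBCCAACAABBBBBBBCCAACAABBBBBBBCCAACAABBBBBBBCCAACAABBBBBB ⇒ BC·CAA·CAA·BBB·BBB·CAA·BBB·BBB·BC·BC·BC·BC·BC·BC·BC·CAA·CAA·BBB·BBB·CAA·BBB·BBB·BC·BC·BC·BC·BC·BC·BC·CAA·CAA·BBB·BBB·CAA·BBB·BBB·BC·BC·BC·BC·BC·BC·BC·CAA·CAA·BBB·BBB·CAA·BBB·BBB·BC·BC·BC·BC·BC·BC·BC·CAA·CAA·BBB·BBB·CAA·BBB·BBB·BC·BC·BC·BC·BC·BC·BC·CAA·CAA·BBB·BBB·CAA·BBB·BBB·BC·BC·BC·BC·BC·BC·BC·CAA·CAA·BBB·BBB·CAA·BBB·BBB·BC·BC·BC·BC·BC·BC·BC·CAA·CAA·BBB·BBB·CAA·BBB·BBB·BC·BC·BC·BC·BC·BC·BC·CAA·CAA·BBB·BBB·CAA·BBB·BBB·BC·BC·BC·BC·BC·BC
    A ↦ BBB
    B ↦ BC
    C ↦ CAA

A->BBB, B->BC, C->CAA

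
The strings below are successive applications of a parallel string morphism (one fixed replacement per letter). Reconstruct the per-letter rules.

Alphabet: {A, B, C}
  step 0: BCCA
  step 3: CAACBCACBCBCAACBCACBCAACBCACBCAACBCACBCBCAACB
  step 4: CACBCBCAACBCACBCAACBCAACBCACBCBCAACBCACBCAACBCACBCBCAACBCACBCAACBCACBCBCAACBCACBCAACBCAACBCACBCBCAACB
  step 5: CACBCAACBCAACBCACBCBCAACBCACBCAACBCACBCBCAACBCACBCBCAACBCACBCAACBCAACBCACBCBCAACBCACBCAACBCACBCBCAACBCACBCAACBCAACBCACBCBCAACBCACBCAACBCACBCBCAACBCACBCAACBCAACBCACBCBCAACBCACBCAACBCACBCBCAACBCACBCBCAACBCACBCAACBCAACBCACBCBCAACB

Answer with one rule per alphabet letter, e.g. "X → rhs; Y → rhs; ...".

A->CB, B->ACB, C->CA

  step 4 ⇒ step 5: CACBCBCAACBCACBCAACBCAACBCACBCBCAACBCACBCAACBCACBCBCAACBCACBCAACBCACBCBCAACBCACBCAACBCAACBCACBCBCAACB ⇒ CA·CB·CA·ACB·CA·ACB·CA·CB·CB·CA·ACB·CA·CB·CA·ACB·CA·CB·CB·CA·ACB·CA·CB·CB·CA·ACB·CA·CB·CA·ACB·CA·ACB·CA·CB·CB·CA·ACB·CA·CB·CA·ACB·CA·CB·CB·CA·ACB·CA·CB·CA·ACB·CA·ACB·CA·CB·CB·CA·ACB·CA·CB·CA·ACB·CA·CB·CB·CA·ACB·CA·CB·CA·ACB·CA·ACB·CA·CB·CB·CA·ACB·CA·CB·CA·ACB·CA·CB·CB·CA·ACB·CA·CB·CB·CA·ACB·CA·CB·CA·ACB·CA·ACB·CA·CB·CB·CA·ACB
    A ↦ CB
    B ↦ ACB
    C ↦ CA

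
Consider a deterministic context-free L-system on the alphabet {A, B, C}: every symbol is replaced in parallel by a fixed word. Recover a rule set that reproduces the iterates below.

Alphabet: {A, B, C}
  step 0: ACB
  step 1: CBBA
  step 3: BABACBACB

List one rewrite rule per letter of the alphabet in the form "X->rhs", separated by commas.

A->C, B->BA, C->B

  step 0 ⇒ step 1: ACB ⇒ C·B·BA
    A ↦ C
    B ↦ BA
    C ↦ B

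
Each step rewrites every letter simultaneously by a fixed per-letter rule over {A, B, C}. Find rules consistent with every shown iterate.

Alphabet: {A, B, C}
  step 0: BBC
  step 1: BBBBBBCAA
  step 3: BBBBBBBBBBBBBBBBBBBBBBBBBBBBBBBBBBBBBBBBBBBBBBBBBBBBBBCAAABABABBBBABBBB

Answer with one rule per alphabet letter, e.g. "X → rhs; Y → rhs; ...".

  step 0 ⇒ step 1: BBC ⇒ BBB·BBB·CAA
    B ↦ BBB
    C ↦ CAA
    A ↦ AB  (constrained at step 1)

A->AB, B->BBB, C->CAA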